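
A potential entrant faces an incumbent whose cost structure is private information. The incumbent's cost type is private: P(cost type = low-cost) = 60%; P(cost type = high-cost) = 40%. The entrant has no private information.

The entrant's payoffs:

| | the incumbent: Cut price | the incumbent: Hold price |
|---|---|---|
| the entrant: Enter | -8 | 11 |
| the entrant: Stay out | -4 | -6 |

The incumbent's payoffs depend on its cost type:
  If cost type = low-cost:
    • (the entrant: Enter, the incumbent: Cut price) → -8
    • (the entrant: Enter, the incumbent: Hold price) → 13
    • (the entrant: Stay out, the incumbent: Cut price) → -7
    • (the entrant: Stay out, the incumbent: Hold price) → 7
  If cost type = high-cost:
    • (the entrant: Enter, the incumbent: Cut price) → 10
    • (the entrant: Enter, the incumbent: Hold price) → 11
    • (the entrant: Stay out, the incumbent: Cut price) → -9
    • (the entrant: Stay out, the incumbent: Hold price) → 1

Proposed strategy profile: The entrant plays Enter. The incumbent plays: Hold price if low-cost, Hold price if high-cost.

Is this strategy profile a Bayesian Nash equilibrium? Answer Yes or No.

The entrant plays Enter: E[Enter] = 0.6·(11) + 0.4·(11) = 11; E[Stay out] = -6. Best-responding. ✓
The incumbent (cost type low-cost), facing Enter: Cut price gives -8, Hold price gives 13. Proposed Hold price is best. ✓
The incumbent (cost type high-cost), facing Enter: Cut price gives 10, Hold price gives 11. Proposed Hold price is best. ✓

Yes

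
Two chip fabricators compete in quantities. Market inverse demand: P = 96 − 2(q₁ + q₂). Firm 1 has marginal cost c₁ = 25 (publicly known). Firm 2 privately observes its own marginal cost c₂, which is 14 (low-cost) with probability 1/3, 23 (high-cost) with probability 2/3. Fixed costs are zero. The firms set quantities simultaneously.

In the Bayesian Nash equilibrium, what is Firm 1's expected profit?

242

Firm 2 with cost c maximizes (96 − 2(q₁+q₂) − c)·q₂, giving q₂(c) = (96 − c − 2q₁)/4.
E[c₂] = 1/3·14 + 2/3·23 = 20
Firm 1's FOC against E[q₂] yields q₁ = (96 − 2·25 + E[c₂])/6 = (96 − 50 + 20)/6 = 11.
E[P] = 96 − 2·(q₁ + E[q₂]) = 47; Firm 1's expected profit = (E[P] − 25)·q₁ = (47 − 25)·11 = 242.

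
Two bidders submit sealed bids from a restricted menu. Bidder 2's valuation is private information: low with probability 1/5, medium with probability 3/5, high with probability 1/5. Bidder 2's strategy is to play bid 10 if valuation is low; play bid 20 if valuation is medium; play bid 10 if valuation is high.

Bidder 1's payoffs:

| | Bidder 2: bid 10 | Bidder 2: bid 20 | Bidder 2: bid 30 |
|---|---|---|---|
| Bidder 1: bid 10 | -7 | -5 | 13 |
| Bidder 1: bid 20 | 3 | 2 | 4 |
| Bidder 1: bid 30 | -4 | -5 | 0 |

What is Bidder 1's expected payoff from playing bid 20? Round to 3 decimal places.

E[bid 20] = 1/5·3 + 3/5·2 + 1/5·3 = 3/5 + 6/5 + 3/5 = 12/5

2.400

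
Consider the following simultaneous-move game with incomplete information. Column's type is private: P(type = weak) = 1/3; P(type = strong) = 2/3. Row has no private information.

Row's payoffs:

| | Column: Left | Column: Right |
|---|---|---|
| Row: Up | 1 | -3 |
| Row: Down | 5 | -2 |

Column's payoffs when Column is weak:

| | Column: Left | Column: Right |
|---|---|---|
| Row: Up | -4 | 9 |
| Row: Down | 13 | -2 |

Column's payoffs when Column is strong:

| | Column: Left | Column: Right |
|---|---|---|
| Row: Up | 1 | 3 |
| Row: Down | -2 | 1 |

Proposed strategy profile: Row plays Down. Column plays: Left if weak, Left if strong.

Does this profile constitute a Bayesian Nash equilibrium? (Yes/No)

A profile is a BNE iff every type of every player is best-responding given beliefs about the other side.
Row plays Down: E[Down] = 1/3·(5) + 2/3·(5) = 5; E[Up] = 1. Best-responding. ✓
Column (type weak), facing Down: Left gives 13, Right gives -2. Proposed Left is best. ✓
Column (type strong), facing Down: Left gives -2, Right gives 1. Proposed Left is not best — profitable deviation exists. ✗

No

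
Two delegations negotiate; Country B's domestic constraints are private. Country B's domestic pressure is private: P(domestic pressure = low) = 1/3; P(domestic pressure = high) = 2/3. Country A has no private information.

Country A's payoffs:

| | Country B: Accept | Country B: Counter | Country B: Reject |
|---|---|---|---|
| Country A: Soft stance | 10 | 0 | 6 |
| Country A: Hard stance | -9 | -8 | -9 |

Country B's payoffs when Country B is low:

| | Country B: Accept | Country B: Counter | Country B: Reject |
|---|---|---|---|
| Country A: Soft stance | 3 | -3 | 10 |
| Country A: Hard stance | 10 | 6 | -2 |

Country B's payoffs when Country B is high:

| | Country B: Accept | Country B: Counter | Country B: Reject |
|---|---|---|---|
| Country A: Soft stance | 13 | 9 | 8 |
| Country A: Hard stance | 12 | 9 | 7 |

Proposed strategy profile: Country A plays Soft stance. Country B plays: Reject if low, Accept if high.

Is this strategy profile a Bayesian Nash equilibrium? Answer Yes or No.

Country A plays Soft stance: E[Soft stance] = 1/3·(6) + 2/3·(10) = 26/3; E[Hard stance] = -9. Best-responding. ✓
Country B (domestic pressure low), facing Soft stance: Accept gives 3, Counter gives -3, Reject gives 10. Proposed Reject is best. ✓
Country B (domestic pressure high), facing Soft stance: Accept gives 13, Counter gives 9, Reject gives 8. Proposed Accept is best. ✓

Yes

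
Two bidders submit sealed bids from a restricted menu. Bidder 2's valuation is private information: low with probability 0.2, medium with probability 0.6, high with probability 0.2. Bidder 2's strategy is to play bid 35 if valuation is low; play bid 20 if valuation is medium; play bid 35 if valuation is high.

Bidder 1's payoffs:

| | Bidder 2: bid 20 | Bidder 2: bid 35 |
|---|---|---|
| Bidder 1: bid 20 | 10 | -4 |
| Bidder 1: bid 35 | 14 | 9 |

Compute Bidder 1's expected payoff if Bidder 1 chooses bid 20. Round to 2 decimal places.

E[bid 20] = 0.2·(-4) + 0.6·10 + 0.2·(-4) = (-0.8) + 6 + (-0.8) = 4.4

4.40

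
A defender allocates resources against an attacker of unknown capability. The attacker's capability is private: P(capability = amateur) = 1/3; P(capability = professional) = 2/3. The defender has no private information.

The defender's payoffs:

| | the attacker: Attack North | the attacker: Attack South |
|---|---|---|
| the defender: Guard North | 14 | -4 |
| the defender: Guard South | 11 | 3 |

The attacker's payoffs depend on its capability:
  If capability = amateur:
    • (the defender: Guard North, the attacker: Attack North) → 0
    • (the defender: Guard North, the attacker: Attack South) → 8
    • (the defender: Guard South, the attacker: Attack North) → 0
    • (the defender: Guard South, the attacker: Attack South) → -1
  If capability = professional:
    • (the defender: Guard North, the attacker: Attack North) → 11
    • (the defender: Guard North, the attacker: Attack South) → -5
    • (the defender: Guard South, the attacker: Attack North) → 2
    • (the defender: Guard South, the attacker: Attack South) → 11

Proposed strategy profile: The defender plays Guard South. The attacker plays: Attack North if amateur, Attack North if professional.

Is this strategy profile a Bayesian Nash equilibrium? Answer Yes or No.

The defender plays Guard South: E[Guard South] = 1/3·(11) + 2/3·(11) = 11; E[Guard North] = 14. Not best-responding. ✗
The attacker (capability amateur), facing Guard South: Attack North gives 0, Attack South gives -1. Proposed Attack North is best. ✓
The attacker (capability professional), facing Guard South: Attack North gives 2, Attack South gives 11. Proposed Attack North is not best — profitable deviation exists. ✗

No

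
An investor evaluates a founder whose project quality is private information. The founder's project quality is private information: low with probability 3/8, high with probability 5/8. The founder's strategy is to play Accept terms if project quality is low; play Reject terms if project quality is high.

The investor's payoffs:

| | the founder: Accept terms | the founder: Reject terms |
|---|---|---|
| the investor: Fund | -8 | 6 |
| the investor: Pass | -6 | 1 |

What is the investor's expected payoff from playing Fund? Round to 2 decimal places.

E[Fund] = 3/8·(-8) + 5/8·6 = (-3) + 15/4 = 3/4

0.75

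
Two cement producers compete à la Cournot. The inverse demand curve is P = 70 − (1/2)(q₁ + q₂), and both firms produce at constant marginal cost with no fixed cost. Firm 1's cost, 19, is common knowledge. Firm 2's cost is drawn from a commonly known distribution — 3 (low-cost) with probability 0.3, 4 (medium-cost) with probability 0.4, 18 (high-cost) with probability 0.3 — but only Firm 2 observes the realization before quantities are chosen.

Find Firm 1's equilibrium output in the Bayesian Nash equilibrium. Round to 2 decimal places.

26.60

Type-c best response for Firm 2: q₂(c) = (70 − c) − q₁/2.
Firm 1 maximizes expected profit; its first-order condition is 70 − q₁ − (1/2)E[q₂] − 19 = 0.
Substituting E[q₂] and solving: E[c₂] = 7.9, so q₁ = (70 − 2·19 + 7.9)/(3/2) = 26.6.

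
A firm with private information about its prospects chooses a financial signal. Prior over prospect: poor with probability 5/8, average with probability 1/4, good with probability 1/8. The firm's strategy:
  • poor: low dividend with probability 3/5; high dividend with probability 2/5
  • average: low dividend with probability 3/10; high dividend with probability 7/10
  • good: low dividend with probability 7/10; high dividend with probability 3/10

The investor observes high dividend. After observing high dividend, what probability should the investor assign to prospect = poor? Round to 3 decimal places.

Apply Bayes' rule using the sender's strategy as the likelihood.
P(high dividend) = (5/8)·(2/5) + (1/4)·(7/10) + (1/8)·(3/10) = 37/80
P(poor | high dividend) = ((5/8)·(2/5)) / (37/80) = (1/4) / (37/80) = 20/37

0.541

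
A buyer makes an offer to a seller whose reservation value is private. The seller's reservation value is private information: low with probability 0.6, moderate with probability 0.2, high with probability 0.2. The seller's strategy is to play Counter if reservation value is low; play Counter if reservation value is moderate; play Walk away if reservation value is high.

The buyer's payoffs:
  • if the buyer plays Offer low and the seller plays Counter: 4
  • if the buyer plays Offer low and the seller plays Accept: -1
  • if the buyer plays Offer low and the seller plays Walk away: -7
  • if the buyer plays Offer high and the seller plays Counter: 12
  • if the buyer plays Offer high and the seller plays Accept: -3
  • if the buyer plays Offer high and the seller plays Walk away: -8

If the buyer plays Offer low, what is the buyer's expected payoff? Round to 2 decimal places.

E[Offer low] = 0.6·4 + 0.2·4 + 0.2·(-7) = 2.4 + 0.8 + (-1.4) = 1.8

1.80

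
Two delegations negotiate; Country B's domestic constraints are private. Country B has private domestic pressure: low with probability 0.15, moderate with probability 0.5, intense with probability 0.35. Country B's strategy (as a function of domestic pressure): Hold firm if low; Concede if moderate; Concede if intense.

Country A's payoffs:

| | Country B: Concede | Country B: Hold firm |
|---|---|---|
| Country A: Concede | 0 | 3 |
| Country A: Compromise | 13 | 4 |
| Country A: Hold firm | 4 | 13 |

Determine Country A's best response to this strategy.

E[Concede] = 0.15·(3) + 0.5·(0) + 0.35·(0) = 0.45
E[Compromise] = 0.15·(4) + 0.5·(13) + 0.35·(13) = 11.65
E[Hold firm] = 0.15·(13) + 0.5·(4) + 0.35·(4) = 5.35
Best response: Compromise (11.65 is the largest).

Compromise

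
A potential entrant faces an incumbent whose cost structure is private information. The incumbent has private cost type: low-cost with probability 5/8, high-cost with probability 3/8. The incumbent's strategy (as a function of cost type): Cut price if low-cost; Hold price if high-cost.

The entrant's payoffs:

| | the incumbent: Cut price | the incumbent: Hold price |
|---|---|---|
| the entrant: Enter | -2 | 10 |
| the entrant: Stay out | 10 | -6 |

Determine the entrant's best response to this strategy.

Stay out

E[Enter] = 5/8·(-2) + 3/8·(10) = 5/2
E[Stay out] = 5/8·(10) + 3/8·(-6) = 4
Best response: Stay out (4 is the largest).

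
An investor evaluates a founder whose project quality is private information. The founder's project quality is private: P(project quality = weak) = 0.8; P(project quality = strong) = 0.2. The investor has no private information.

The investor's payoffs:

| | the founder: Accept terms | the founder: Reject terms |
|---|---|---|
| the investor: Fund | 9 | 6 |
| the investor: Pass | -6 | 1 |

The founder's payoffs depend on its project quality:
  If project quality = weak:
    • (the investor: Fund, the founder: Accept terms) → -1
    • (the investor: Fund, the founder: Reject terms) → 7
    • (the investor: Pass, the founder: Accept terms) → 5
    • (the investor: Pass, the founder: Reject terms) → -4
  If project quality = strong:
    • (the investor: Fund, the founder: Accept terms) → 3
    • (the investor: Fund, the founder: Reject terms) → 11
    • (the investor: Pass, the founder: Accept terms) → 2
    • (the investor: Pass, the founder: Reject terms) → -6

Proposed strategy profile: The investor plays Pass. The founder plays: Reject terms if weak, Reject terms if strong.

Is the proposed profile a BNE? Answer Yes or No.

The investor plays Pass: E[Pass] = 0.8·(1) + 0.2·(1) = 1; E[Fund] = 6. Not best-responding. ✗
The founder (project quality weak), facing Pass: Accept terms gives 5, Reject terms gives -4. Proposed Reject terms is not best — profitable deviation exists. ✗
The founder (project quality strong), facing Pass: Accept terms gives 2, Reject terms gives -6. Proposed Reject terms is not best — profitable deviation exists. ✗

No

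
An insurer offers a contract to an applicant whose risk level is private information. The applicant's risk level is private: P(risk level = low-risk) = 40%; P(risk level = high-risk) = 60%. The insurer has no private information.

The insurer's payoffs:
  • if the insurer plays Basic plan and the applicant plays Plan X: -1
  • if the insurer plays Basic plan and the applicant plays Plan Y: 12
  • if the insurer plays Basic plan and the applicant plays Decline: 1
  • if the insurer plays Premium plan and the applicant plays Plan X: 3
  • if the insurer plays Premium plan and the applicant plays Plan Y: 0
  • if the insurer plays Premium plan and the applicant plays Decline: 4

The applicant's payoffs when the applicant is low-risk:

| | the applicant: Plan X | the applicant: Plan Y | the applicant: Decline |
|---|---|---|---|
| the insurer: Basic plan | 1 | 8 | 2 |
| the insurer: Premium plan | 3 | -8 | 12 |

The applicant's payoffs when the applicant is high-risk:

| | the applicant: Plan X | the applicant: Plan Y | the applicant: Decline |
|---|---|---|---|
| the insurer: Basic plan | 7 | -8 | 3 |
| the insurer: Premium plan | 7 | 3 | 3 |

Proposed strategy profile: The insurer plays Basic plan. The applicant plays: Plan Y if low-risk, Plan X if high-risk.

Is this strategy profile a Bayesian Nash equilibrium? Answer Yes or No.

Yes

The insurer plays Basic plan: E[Basic plan] = 0.4·(12) + 0.6·(-1) = 4.2; E[Premium plan] = 1.8. Best-responding. ✓
The applicant (risk level low-risk), facing Basic plan: Plan X gives 1, Plan Y gives 8, Decline gives 2. Proposed Plan Y is best. ✓
The applicant (risk level high-risk), facing Basic plan: Plan X gives 7, Plan Y gives -8, Decline gives 3. Proposed Plan X is best. ✓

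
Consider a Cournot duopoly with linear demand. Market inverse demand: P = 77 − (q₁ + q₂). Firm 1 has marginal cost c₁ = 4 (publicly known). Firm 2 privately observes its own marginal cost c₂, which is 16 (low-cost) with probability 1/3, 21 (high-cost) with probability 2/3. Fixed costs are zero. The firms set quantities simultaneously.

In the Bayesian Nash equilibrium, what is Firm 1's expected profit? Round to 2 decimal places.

Type-c best response for Firm 2: q₂(c) = (77 − c)/2 − q₁/2.
Firm 1 maximizes expected profit; its first-order condition is 77 − 2q₁ − E[q₂] − 4 = 0.
Substituting E[q₂] and solving: E[c₂] = 19.3333, so q₁ = (77 − 2·4 + 19.3333)/3 = 29.4444.
E[P] = 77 − (q₁ + E[q₂]) = 33.4444; Firm 1's expected profit = (E[P] − 4)·q₁ = (33.4444 − 4)·29.4444 = 866.975.

866.98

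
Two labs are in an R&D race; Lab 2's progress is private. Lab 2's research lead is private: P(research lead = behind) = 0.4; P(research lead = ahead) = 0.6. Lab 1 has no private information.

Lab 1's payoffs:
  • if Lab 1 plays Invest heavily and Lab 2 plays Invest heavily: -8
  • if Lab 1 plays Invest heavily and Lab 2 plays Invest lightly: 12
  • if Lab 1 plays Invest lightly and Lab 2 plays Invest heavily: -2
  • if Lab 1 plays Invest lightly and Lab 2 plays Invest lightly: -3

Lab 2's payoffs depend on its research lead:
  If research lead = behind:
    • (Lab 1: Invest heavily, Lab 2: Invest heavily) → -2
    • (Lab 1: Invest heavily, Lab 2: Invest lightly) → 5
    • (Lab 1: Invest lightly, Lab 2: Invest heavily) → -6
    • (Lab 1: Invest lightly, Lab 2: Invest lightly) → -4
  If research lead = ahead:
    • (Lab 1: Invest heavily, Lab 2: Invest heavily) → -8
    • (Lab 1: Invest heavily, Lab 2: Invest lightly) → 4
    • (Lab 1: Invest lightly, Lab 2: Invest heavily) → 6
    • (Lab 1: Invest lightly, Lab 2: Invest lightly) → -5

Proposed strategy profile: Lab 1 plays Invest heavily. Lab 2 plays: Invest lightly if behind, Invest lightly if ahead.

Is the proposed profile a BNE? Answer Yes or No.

Lab 1 plays Invest heavily: E[Invest heavily] = 0.4·(12) + 0.6·(12) = 12; E[Invest lightly] = -3. Best-responding. ✓
Lab 2 (research lead behind), facing Invest heavily: Invest heavily gives -2, Invest lightly gives 5. Proposed Invest lightly is best. ✓
Lab 2 (research lead ahead), facing Invest heavily: Invest heavily gives -8, Invest lightly gives 4. Proposed Invest lightly is best. ✓

Yes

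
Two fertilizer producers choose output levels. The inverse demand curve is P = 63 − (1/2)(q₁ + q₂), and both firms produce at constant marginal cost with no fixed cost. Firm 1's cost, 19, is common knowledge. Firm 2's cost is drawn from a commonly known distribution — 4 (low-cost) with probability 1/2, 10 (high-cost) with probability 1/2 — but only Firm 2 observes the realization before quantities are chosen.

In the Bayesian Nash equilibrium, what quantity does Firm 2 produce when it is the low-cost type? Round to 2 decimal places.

48.33

Firm 2 with cost c maximizes (63 − (1/2)(q₁+q₂) − c)·q₂, giving q₂(c) = (63 − c − (1/2)q₁).
E[c₂] = 1/2·4 + 1/2·10 = 7
Firm 1's FOC against E[q₂] yields q₁ = (63 − 2·19 + E[c₂])/(3/2) = (63 − 38 + 7)/(3/2) = 21.3333.
q₂(low-cost) = (63 − 4 − (1/2)·21.3333) = 48.3333.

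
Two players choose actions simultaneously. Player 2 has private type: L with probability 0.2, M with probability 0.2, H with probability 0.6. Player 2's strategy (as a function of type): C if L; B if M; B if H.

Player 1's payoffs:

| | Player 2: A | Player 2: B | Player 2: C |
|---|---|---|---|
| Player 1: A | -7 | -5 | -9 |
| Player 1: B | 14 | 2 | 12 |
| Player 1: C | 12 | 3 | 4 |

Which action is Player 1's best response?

B

E[A] = 0.2·(-9) + 0.2·(-5) + 0.6·(-5) = -5.8
E[B] = 0.2·(12) + 0.2·(2) + 0.6·(2) = 4
E[C] = 0.2·(4) + 0.2·(3) + 0.6·(3) = 3.2
Best response: B (4 is the largest).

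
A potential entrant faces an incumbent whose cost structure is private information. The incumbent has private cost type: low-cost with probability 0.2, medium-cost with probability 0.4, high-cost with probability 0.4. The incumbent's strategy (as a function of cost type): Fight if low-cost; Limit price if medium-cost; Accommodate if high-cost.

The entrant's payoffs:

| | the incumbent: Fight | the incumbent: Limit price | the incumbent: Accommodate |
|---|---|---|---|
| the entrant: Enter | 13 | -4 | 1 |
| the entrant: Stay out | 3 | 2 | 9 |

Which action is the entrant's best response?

Compute the entrant's expected payoff for each action, taking the expectation over the incumbent's type.
E[Enter] = 0.2·(13) + 0.4·(-4) + 0.4·(1) = 1.4
E[Stay out] = 0.2·(3) + 0.4·(2) + 0.4·(9) = 5
Best response: Stay out (5 is the largest).

Stay out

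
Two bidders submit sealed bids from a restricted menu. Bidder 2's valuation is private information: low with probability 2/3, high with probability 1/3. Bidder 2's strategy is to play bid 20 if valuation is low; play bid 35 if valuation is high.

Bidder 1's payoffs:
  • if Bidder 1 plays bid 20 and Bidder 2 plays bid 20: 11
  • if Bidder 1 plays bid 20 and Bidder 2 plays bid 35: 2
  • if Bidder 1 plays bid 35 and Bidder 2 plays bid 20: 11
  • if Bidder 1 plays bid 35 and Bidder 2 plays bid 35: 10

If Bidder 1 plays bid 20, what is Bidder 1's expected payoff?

Take the expectation over Bidder 2's valuation, weighting each type's action by its prior probability.
E[bid 20] = 2/3·11 + 1/3·2 = 22/3 + 2/3 = 8

8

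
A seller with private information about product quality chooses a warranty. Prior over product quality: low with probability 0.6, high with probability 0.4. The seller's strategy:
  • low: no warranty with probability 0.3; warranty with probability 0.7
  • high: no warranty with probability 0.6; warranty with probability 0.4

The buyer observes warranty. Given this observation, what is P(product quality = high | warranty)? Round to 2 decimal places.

P(warranty) = 0.6·0.7 + 0.4·0.4 = 0.58
P(high | warranty) = (0.4·0.4) / 0.58 = 0.16 / 0.58 = 0.275862

0.28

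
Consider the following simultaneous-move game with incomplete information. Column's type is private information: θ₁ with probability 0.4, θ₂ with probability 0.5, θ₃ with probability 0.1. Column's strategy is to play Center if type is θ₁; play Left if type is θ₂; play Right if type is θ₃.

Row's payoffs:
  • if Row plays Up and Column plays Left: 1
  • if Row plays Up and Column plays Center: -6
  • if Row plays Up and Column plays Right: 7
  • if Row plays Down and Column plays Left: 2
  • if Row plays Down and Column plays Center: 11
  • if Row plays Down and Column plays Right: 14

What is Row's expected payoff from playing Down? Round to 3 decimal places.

6.800

Take the expectation over Column's type, weighting each type's action by its prior probability.
E[Down] = 0.4·11 + 0.5·2 + 0.1·14 = 4.4 + 1 + 1.4 = 6.8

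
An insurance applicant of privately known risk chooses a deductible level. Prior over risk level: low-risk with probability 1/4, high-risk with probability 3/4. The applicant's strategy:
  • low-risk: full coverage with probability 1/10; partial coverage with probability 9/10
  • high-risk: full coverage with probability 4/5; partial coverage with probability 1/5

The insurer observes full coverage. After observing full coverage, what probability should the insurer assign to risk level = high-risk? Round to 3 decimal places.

0.960

P(full coverage) = (1/4)·(1/10) + (3/4)·(4/5) = 5/8
P(high-risk | full coverage) = ((3/4)·(4/5)) / (5/8) = (3/5) / (5/8) = 24/25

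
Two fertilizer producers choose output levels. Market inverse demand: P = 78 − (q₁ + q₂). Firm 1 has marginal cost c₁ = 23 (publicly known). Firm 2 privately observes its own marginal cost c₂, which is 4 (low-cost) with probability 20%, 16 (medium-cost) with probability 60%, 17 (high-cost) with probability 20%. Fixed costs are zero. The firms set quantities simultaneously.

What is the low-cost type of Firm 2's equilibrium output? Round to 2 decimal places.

29.37

Firm 2 with cost c maximizes (78 − (q₁+q₂) − c)·q₂, giving q₂(c) = (78 − c − q₁)/2.
E[c₂] = 0.2·4 + 0.6·16 + 0.2·17 = 13.8
Firm 1's FOC against E[q₂] yields q₁ = (78 − 2·23 + E[c₂])/3 = (78 − 46 + 13.8)/3 = 15.2667.
q₂(low-cost) = (78 − 4 − 15.2667)/2 = 29.3667.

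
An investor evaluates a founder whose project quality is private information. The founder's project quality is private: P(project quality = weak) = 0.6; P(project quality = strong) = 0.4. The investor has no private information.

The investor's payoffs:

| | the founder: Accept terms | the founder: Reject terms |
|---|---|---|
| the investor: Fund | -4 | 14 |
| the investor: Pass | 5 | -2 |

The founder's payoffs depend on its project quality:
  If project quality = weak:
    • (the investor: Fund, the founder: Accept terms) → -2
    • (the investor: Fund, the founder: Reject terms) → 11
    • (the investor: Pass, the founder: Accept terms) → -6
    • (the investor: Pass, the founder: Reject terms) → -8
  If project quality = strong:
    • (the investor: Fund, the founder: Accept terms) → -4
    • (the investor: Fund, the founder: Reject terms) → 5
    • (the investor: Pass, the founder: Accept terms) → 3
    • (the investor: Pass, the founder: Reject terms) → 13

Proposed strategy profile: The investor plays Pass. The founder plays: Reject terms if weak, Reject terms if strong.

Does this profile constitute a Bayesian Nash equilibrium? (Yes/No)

A profile is a BNE iff every type of every player is best-responding given beliefs about the other side.
The investor plays Pass: E[Pass] = 0.6·(-2) + 0.4·(-2) = -2; E[Fund] = 14. Not best-responding. ✗
The founder (project quality weak), facing Pass: Accept terms gives -6, Reject terms gives -8. Proposed Reject terms is not best — profitable deviation exists. ✗
The founder (project quality strong), facing Pass: Accept terms gives 3, Reject terms gives 13. Proposed Reject terms is best. ✓

No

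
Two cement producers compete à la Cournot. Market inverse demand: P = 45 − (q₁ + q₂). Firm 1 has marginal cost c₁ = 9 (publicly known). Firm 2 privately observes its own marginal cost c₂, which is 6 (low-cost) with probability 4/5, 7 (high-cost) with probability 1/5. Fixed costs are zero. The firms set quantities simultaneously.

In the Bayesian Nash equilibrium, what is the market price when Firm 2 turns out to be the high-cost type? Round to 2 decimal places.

20.47

Type-c best response for Firm 2: q₂(c) = (45 − c)/2 − q₁/2.
Firm 1 maximizes expected profit; its first-order condition is 45 − 2q₁ − E[q₂] − 9 = 0.
Substituting E[q₂] and solving: E[c₂] = 6.2, so q₁ = (45 − 2·9 + 6.2)/3 = 11.0667.
q₂(high-cost) = 13.4667, so P = 45 − (11.0667 + 13.4667) = 20.4667.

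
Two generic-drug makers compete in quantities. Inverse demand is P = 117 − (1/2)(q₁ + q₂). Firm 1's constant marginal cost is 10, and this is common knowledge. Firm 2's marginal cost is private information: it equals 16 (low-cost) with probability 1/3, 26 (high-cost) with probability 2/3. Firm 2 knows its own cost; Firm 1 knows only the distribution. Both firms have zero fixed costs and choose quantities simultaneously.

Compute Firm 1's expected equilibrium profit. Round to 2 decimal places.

3182.25

Type-c best response for Firm 2: q₂(c) = (117 − c) − q₁/2.
Firm 1 maximizes expected profit; its first-order condition is 117 − q₁ − (1/2)E[q₂] − 10 = 0.
Substituting E[q₂] and solving: E[c₂] = 22.6667, so q₁ = (117 − 2·10 + 22.6667)/(3/2) = 79.7778.
E[P] = 117 − (1/2)·(q₁ + E[q₂]) = 49.8889; Firm 1's expected profit = (E[P] − 10)·q₁ = (49.8889 − 10)·79.7778 = 3182.25.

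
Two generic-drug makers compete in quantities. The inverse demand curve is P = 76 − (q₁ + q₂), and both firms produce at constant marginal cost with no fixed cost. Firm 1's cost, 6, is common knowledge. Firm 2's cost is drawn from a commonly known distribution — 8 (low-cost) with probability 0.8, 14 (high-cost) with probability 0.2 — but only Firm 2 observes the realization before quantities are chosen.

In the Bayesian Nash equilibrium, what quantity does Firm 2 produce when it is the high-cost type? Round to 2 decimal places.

Firm 2 with cost c maximizes (76 − (q₁+q₂) − c)·q₂, giving q₂(c) = (76 − c − q₁)/2.
E[c₂] = 0.8·8 + 0.2·14 = 9.2
Firm 1's FOC against E[q₂] yields q₁ = (76 − 2·6 + E[c₂])/3 = (76 − 12 + 9.2)/3 = 24.4.
q₂(high-cost) = (76 − 14 − 24.4)/2 = 18.8.

18.80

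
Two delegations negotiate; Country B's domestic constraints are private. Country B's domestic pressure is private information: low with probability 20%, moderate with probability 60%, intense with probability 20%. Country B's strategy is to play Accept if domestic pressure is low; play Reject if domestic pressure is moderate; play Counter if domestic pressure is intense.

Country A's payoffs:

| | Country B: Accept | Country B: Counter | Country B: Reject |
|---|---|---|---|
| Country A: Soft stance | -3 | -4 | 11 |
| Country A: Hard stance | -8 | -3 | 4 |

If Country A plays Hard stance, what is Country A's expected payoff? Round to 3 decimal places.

0.200

E[Hard stance] = 0.2·(-8) + 0.6·4 + 0.2·(-3) = (-1.6) + 2.4 + (-0.6) = 0.2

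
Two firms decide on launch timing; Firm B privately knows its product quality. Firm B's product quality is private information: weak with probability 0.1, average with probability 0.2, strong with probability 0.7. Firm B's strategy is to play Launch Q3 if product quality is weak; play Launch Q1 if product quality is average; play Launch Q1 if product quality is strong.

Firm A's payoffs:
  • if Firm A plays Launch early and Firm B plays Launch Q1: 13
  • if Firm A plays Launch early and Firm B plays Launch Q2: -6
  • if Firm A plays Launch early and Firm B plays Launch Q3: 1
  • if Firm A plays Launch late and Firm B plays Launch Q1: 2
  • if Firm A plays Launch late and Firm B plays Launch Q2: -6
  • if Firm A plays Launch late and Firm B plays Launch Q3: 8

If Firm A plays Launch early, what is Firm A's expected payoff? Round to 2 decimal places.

11.80

E[Launch early] = 0.1·1 + 0.2·13 + 0.7·13 = 0.1 + 2.6 + 9.1 = 11.8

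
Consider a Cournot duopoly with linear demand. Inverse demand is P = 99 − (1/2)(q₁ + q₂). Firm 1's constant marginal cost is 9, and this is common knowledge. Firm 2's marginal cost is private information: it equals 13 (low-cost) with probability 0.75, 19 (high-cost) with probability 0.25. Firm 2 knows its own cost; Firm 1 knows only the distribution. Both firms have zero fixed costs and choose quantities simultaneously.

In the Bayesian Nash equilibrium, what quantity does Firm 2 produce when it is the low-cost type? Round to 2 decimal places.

Firm 2 with cost c maximizes (99 − (1/2)(q₁+q₂) − c)·q₂, giving q₂(c) = (99 − c − (1/2)q₁).
E[c₂] = 0.75·13 + 0.25·19 = 14.5
Firm 1's FOC against E[q₂] yields q₁ = (99 − 2·9 + E[c₂])/(3/2) = (99 − 18 + 14.5)/(3/2) = 63.6667.
q₂(low-cost) = (99 − 13 − (1/2)·63.6667) = 54.1667.

54.17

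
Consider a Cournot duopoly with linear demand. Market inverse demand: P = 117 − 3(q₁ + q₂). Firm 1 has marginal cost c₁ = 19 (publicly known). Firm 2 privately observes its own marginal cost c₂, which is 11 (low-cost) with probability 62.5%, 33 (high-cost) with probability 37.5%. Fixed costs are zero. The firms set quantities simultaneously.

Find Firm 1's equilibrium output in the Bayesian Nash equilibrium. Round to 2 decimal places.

10.92

Each type of Firm 2 best-responds to q₁; Firm 1 best-responds to the expected q₂ over Firm 2's types.
Firm 2 with cost c maximizes (117 − 3(q₁+q₂) − c)·q₂, giving q₂(c) = (117 − c − 3q₁)/6.
E[c₂] = 0.625·11 + 0.375·33 = 19.25
Firm 1's FOC against E[q₂] yields q₁ = (117 − 2·19 + E[c₂])/9 = (117 − 38 + 19.25)/9 = 10.9167.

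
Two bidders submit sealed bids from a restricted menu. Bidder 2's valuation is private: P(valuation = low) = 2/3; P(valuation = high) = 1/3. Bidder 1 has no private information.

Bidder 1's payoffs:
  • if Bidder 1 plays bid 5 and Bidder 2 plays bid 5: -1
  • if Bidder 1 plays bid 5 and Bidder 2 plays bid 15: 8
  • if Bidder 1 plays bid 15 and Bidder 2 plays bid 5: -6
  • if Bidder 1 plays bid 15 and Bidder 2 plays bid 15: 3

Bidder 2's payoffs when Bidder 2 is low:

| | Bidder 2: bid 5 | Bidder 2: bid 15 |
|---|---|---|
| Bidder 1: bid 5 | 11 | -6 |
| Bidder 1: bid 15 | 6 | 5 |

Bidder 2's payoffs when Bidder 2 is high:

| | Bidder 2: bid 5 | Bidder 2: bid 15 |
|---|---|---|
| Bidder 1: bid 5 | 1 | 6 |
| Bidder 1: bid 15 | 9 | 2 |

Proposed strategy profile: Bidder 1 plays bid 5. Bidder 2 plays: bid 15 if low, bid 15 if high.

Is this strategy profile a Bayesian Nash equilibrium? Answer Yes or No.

Bidder 1 plays bid 5: E[bid 5] = 2/3·(8) + 1/3·(8) = 8; E[bid 15] = 3. Best-responding. ✓
Bidder 2 (valuation low), facing bid 5: bid 5 gives 11, bid 15 gives -6. Proposed bid 15 is not best — profitable deviation exists. ✗
Bidder 2 (valuation high), facing bid 5: bid 5 gives 1, bid 15 gives 6. Proposed bid 15 is best. ✓

No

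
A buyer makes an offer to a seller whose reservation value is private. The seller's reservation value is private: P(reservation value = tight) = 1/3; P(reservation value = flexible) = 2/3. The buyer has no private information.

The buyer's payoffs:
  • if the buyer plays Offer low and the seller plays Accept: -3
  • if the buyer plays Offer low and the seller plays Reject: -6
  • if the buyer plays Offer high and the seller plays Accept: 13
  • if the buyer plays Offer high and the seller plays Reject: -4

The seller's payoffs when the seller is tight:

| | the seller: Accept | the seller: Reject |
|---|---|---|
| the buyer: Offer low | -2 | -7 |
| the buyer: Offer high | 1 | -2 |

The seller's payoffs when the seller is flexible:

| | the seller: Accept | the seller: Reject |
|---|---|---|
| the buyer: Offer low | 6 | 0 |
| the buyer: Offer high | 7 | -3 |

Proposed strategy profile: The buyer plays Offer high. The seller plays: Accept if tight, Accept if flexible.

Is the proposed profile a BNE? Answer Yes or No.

The buyer plays Offer high: E[Offer high] = 1/3·(13) + 2/3·(13) = 13; E[Offer low] = -3. Best-responding. ✓
The seller (reservation value tight), facing Offer high: Accept gives 1, Reject gives -2. Proposed Accept is best. ✓
The seller (reservation value flexible), facing Offer high: Accept gives 7, Reject gives -3. Proposed Accept is best. ✓

Yes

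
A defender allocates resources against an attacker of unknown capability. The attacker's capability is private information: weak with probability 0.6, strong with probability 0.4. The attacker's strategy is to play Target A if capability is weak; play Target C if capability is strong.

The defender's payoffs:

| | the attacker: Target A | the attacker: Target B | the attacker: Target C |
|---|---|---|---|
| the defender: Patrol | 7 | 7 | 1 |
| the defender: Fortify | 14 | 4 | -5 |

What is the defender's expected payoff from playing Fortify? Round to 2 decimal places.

6.40

E[Fortify] = 0.6·14 + 0.4·(-5) = 8.4 + (-2) = 6.4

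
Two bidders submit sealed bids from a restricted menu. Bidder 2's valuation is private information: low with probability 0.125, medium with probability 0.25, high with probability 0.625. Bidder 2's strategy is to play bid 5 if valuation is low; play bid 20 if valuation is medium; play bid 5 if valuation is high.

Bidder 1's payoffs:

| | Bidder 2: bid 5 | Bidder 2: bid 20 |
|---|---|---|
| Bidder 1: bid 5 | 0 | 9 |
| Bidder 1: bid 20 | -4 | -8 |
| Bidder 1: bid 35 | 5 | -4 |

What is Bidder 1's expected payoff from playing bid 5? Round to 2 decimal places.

2.25

Take the expectation over Bidder 2's valuation, weighting each type's action by its prior probability.
E[bid 5] = 0.125·0 + 0.25·9 + 0.625·0 = 0 + 2.25 + 0 = 2.25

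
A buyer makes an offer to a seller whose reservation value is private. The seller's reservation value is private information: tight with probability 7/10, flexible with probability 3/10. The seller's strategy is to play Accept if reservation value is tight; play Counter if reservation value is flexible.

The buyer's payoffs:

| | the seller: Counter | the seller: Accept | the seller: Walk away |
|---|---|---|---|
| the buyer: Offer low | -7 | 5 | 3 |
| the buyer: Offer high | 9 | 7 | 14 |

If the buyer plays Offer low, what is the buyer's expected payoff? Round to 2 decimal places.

1.40

Take the expectation over the seller's reservation value, weighting each type's action by its prior probability.
E[Offer low] = 7/10·5 + 3/10·(-7) = 7/2 + (-21/10) = 7/5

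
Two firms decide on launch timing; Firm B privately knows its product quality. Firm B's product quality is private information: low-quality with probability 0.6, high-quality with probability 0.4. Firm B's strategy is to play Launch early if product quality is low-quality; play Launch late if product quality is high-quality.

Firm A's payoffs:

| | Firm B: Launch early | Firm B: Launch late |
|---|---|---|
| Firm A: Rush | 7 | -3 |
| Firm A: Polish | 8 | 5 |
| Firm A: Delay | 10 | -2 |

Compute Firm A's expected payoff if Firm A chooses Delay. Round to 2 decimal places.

5.20

Take the expectation over Firm B's product quality, weighting each type's action by its prior probability.
E[Delay] = 0.6·10 + 0.4·(-2) = 6 + (-0.8) = 5.2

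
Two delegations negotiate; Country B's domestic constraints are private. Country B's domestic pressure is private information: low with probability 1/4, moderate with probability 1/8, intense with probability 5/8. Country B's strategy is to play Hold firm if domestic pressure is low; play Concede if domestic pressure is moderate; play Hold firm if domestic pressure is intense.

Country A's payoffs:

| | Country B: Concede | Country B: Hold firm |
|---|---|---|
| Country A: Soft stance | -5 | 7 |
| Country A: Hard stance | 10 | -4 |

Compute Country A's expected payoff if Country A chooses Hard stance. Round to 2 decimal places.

-2.25

Take the expectation over Country B's domestic pressure, weighting each type's action by its prior probability.
E[Hard stance] = 1/4·(-4) + 1/8·10 + 5/8·(-4) = (-1) + 5/4 + (-5/2) = -9/4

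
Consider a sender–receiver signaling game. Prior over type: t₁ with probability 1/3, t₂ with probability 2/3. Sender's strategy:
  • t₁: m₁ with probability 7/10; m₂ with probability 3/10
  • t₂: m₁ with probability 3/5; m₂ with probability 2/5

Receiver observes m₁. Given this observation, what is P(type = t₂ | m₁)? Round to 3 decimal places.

P(m₁) = (1/3)·(7/10) + (2/3)·(3/5) = 19/30
P(t₂ | m₁) = ((2/3)·(3/5)) / (19/30) = (2/5) / (19/30) = 12/19

0.632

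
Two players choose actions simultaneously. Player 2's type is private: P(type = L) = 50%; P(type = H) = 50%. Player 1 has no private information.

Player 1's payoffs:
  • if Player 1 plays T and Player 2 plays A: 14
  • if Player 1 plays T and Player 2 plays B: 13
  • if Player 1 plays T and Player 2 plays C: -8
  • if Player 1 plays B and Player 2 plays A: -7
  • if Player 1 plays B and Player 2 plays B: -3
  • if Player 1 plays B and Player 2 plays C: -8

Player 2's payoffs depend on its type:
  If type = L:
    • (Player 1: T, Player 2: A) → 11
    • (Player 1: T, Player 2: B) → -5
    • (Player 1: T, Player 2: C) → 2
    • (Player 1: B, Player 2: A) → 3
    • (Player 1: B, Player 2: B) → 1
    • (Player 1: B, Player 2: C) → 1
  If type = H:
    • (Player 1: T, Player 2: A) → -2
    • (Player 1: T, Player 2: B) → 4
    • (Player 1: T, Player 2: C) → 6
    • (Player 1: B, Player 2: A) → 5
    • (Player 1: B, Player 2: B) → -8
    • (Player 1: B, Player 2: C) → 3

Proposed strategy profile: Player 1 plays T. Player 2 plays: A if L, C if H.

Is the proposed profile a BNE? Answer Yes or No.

Yes

Player 1 plays T: E[T] = 0.5·(14) + 0.5·(-8) = 3; E[B] = -7.5. Best-responding. ✓
Player 2 (type L), facing T: A gives 11, B gives -5, C gives 2. Proposed A is best. ✓
Player 2 (type H), facing T: A gives -2, B gives 4, C gives 6. Proposed C is best. ✓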